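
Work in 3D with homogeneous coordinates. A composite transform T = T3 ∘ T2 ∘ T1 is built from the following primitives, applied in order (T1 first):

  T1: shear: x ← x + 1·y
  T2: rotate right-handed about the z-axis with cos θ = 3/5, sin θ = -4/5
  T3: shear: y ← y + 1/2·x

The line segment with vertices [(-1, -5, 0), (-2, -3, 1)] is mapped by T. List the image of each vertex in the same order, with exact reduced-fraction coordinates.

image vertices: (-38/5, -2, 0), (-27/5, -1/2, 1)

T1 shear: x ← x + 1·y: (-1, -5, 0) → (-6, -5, 0); (-2, -3, 1) → (-5, -3, 1)
T2 rotate right-handed about the z-axis with cos θ = 3/5, sin θ = -4/5: (-6, -5, 0) → (-38/5, 9/5, 0); (-5, -3, 1) → (-27/5, 11/5, 1)
T3 shear: y ← y + 1/2·x: (-38/5, 9/5, 0) → (-38/5, -2, 0); (-27/5, 11/5, 1) → (-27/5, -1/2, 1)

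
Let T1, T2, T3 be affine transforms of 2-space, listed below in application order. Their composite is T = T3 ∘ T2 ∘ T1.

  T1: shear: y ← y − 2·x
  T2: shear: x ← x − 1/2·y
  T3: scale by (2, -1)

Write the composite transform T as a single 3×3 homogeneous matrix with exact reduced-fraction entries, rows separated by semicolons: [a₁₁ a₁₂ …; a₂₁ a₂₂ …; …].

T1 = [1 0 0; -2 1 0; 0 0 1]
T2·T1 = [2 -1/2 0; -2 1 0; 0 0 1]
T3·…·T1 = [4 -1 0; 2 -1 0; 0 0 1]

T = [4 -1 0; 2 -1 0; 0 0 1]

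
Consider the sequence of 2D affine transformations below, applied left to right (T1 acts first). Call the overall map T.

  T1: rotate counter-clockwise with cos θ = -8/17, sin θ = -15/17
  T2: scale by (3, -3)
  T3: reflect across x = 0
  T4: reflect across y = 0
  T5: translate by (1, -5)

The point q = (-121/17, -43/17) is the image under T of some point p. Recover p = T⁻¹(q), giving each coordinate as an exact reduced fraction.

p = (-2, 2)

T1 = [-8/17 15/17 0; -15/17 -8/17 0; 0 0 1]
T2·T1 = [-24/17 45/17 0; 45/17 24/17 0; 0 0 1]
T3·…·T1 = [24/17 -45/17 0; 45/17 24/17 0; 0 0 1]
T4·…·T1 = [24/17 -45/17 0; -45/17 -24/17 0; 0 0 1]
T5·…·T1 = [24/17 -45/17 1; -45/17 -24/17 -5; 0 0 1]
det M = -9; M⁻¹ = [8/51 -5/17 -83/51; -5/17 -8/51 -25/51; 0 0 1]
M⁻¹ · (-121/17, -43/17)ᵀ = (-2, 2)ᵀ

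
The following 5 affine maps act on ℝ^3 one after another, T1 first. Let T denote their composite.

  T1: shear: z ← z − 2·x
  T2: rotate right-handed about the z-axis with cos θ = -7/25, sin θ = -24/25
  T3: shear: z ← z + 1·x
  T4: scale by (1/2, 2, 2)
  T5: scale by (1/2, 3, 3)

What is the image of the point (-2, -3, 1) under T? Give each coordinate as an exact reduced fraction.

T(p) = (-29/50, 414/25, 402/25)

T1 shear: z ← z − 2·x: (-2, -3, 1) → (-2, -3, 5)
T2 rotate right-handed about the z-axis with cos θ = -7/25, sin θ = -24/25: (-2, -3, 5) → (-58/25, 69/25, 5)
T3 shear: z ← z + 1·x: (-58/25, 69/25, 5) → (-58/25, 69/25, 67/25)
T4 scale by (1/2, 2, 2): (-58/25, 69/25, 67/25) → (-29/25, 138/25, 134/25)
T5 scale by (1/2, 3, 3): (-29/25, 138/25, 134/25) → (-29/50, 414/25, 402/25)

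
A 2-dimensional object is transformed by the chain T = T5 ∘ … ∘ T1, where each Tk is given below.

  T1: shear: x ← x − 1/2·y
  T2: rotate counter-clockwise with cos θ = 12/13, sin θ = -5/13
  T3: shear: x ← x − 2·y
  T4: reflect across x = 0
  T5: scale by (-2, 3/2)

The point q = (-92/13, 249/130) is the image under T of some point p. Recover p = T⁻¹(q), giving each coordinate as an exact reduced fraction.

p = (-1, 4/5)

T1 = [1 -1/2 0; 0 1 0; 0 0 1]
T2·T1 = [12/13 -1/13 0; -5/13 29/26 0; 0 0 1]
T3·…·T1 = [22/13 -30/13 0; -5/13 29/26 0; 0 0 1]
T4·…·T1 = [-22/13 30/13 0; -5/13 29/26 0; 0 0 1]
T5·…·T1 = [44/13 -60/13 0; -15/26 87/52 0; 0 0 1]
det M = 3; M⁻¹ = [29/52 20/13 0; 5/26 44/39 0; 0 0 1]
M⁻¹ · (-92/13, 249/130)ᵀ = (-1, 4/5)ᵀ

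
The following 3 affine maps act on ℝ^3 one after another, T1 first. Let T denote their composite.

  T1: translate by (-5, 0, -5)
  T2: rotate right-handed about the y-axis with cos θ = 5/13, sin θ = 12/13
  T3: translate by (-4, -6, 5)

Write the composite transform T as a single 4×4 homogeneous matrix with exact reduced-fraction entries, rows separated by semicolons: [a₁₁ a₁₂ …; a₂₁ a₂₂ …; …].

T1 = [1 0 0 -5; 0 1 0 0; 0 0 1 -5; 0 0 0 1]
T2·T1 = [5/13 0 12/13 -85/13; 0 1 0 0; -12/13 0 5/13 35/13; 0 0 0 1]
T3·…·T1 = [5/13 0 12/13 -137/13; 0 1 0 -6; -12/13 0 5/13 100/13; 0 0 0 1]

T = [5/13 0 12/13 -137/13; 0 1 0 -6; -12/13 0 5/13 100/13; 0 0 0 1]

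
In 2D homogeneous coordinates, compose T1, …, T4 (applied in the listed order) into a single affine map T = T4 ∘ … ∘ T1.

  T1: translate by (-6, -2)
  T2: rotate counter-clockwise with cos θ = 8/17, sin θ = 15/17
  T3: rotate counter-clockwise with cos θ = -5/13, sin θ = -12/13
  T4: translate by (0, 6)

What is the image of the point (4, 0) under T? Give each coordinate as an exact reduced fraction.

T1 translate by (-6, -2): (4, 0) → (-2, -2)
T2 rotate counter-clockwise with cos θ = 8/17, sin θ = 15/17: (-2, -2) → (14/17, -46/17)
T3 rotate counter-clockwise with cos θ = -5/13, sin θ = -12/13: (14/17, -46/17) → (-622/221, 62/221)
T4 translate by (0, 6): (-622/221, 62/221) → (-622/221, 1388/221)

T(p) = (-622/221, 1388/221)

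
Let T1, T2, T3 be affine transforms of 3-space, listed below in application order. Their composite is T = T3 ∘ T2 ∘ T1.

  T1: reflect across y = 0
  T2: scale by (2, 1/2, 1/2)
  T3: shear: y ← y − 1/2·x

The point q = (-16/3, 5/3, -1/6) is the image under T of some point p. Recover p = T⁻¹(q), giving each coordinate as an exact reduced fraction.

p = (-8/3, 2, -1/3)

T1 = [1 0 0 0; 0 -1 0 0; 0 0 1 0; 0 0 0 1]
T2·T1 = [2 0 0 0; 0 -1/2 0 0; 0 0 1/2 0; 0 0 0 1]
T3·…·T1 = [2 0 0 0; -1 -1/2 0 0; 0 0 1/2 0; 0 0 0 1]
det M = -1/2; M⁻¹ = [1/2 0 0 0; -1 -2 0 0; 0 0 2 0; 0 0 0 1]
M⁻¹ · (-16/3, 5/3, -1/6)ᵀ = (-8/3, 2, -1/3)ᵀ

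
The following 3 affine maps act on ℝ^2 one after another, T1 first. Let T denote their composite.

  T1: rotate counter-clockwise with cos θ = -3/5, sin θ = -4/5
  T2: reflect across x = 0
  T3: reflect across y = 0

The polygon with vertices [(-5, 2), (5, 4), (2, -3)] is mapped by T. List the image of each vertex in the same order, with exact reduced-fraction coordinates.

image vertices: (-23/5, -14/5), (-1/5, 32/5), (18/5, -1/5)

T1 rotate counter-clockwise with cos θ = -3/5, sin θ = -4/5: (-5, 2) → (23/5, 14/5); (5, 4) → (1/5, -32/5); (2, -3) → (-18/5, 1/5)
T2 reflect across x = 0: (23/5, 14/5) → (-23/5, 14/5); (1/5, -32/5) → (-1/5, -32/5); (-18/5, 1/5) → (18/5, 1/5)
T3 reflect across y = 0: (-23/5, 14/5) → (-23/5, -14/5); (-1/5, -32/5) → (-1/5, 32/5); (18/5, 1/5) → (18/5, -1/5)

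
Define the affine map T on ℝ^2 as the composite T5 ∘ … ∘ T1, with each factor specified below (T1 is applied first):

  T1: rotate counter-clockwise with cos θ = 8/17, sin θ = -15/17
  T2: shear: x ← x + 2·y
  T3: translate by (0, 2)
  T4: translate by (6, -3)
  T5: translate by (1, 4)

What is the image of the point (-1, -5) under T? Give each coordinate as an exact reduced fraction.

T1 rotate counter-clockwise with cos θ = 8/17, sin θ = -15/17: (-1, -5) → (-83/17, -25/17)
T2 shear: x ← x + 2·y: (-83/17, -25/17) → (-133/17, -25/17)
T3 translate by (0, 2): (-133/17, -25/17) → (-133/17, 9/17)
T4 translate by (6, -3): (-133/17, 9/17) → (-31/17, -42/17)
T5 translate by (1, 4): (-31/17, -42/17) → (-14/17, 26/17)

T(p) = (-14/17, 26/17)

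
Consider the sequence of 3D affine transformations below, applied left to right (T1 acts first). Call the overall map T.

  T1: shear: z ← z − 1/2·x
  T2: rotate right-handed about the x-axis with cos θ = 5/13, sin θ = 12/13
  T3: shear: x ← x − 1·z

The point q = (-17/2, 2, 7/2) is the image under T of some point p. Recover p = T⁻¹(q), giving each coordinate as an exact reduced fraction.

p = (-5, 4, -3)

T1 = [1 0 0 0; 0 1 0 0; -1/2 0 1 0; 0 0 0 1]
T2·T1 = [1 0 0 0; 6/13 5/13 -12/13 0; -5/26 12/13 5/13 0; 0 0 0 1]
T3·…·T1 = [31/26 -12/13 -5/13 0; 6/13 5/13 -12/13 0; -5/26 12/13 5/13 0; 0 0 0 1]
det M = 1; M⁻¹ = [1 0 1 0; 0 5/13 12/13 0; 1/2 -12/13 23/26 0; 0 0 0 1]
M⁻¹ · (-17/2, 2, 7/2)ᵀ = (-5, 4, -3)ᵀ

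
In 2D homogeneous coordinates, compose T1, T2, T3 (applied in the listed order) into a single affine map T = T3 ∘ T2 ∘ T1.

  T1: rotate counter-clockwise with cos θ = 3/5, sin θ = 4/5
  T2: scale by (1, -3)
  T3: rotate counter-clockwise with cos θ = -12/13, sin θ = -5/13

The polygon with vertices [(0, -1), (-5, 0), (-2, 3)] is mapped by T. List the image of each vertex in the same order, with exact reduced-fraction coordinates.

image vertices: (-3/65, -128/65), (96/13, -129/13), (201/65, 126/65)

T1 rotate counter-clockwise with cos θ = 3/5, sin θ = 4/5: (0, -1) → (4/5, -3/5); (-5, 0) → (-3, -4); (-2, 3) → (-18/5, 1/5)
T2 scale by (1, -3): (4/5, -3/5) → (4/5, 9/5); (-3, -4) → (-3, 12); (-18/5, 1/5) → (-18/5, -3/5)
T3 rotate counter-clockwise with cos θ = -12/13, sin θ = -5/13: (4/5, 9/5) → (-3/65, -128/65); (-3, 12) → (96/13, -129/13); (-18/5, -3/5) → (201/65, 126/65)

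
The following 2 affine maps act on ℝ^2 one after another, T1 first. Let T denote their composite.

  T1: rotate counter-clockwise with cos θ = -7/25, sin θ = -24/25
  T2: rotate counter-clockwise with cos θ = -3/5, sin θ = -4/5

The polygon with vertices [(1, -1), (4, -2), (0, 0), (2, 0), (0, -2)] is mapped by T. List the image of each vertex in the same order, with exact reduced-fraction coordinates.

T1 rotate counter-clockwise with cos θ = -7/25, sin θ = -24/25: (1, -1) → (-31/25, -17/25); (4, -2) → (-76/25, -82/25); (0, 0) → (0, 0); (2, 0) → (-14/25, -48/25); (0, -2) → (-48/25, 14/25)
T2 rotate counter-clockwise with cos θ = -3/5, sin θ = -4/5: (-31/25, -17/25) → (1/5, 7/5); (-76/25, -82/25) → (-4/5, 22/5); (0, 0) → (0, 0); (-14/25, -48/25) → (-6/5, 8/5); (-48/25, 14/25) → (8/5, 6/5)

image vertices: (1/5, 7/5), (-4/5, 22/5), (0, 0), (-6/5, 8/5), (8/5, 6/5)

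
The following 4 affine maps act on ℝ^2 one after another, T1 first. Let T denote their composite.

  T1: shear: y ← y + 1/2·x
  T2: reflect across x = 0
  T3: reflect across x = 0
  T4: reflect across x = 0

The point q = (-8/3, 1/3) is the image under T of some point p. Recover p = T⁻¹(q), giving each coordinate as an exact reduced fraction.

T1 = [1 0 0; 1/2 1 0; 0 0 1]
T2·T1 = [-1 0 0; 1/2 1 0; 0 0 1]
T3·…·T1 = [1 0 0; 1/2 1 0; 0 0 1]
T4·…·T1 = [-1 0 0; 1/2 1 0; 0 0 1]
det M = -1; M⁻¹ = [-1 0 0; 1/2 1 0; 0 0 1]
M⁻¹ · (-8/3, 1/3)ᵀ = (8/3, -1)ᵀ

p = (8/3, -1)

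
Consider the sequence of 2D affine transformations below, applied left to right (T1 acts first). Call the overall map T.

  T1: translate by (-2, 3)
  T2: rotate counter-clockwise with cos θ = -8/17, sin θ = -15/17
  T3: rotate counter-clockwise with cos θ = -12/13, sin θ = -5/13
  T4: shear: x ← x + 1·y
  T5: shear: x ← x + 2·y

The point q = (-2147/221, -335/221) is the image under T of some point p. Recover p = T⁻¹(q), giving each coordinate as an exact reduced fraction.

p = (0, 2)

T1 = [1 0 -2; 0 1 3; 0 0 1]
T2·T1 = [-8/17 15/17 61/17; -15/17 -8/17 6/17; 0 0 1]
T3·…·T1 = [21/221 -220/221 -54/17; 220/221 21/221 -29/17; 0 0 1]
T4·…·T1 = [241/221 -199/221 -83/17; 220/221 21/221 -29/17; 0 0 1]
T5·…·T1 = [681/221 -157/221 -141/17; 220/221 21/221 -29/17; 0 0 1]
det M = 1; M⁻¹ = [21/221 157/221 2; -220/221 681/221 -3; 0 0 1]
M⁻¹ · (-2147/221, -335/221)ᵀ = (0, 2)ᵀ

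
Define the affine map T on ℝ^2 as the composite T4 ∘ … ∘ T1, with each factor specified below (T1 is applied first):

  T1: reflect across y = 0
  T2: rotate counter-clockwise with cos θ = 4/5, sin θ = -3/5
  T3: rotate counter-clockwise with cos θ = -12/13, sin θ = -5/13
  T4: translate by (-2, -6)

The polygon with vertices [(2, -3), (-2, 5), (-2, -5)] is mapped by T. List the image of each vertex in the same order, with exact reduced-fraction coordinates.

image vertices: (-304/65, -547/65), (76/65, -107/65), (-84/65, -737/65)

T1 reflect across y = 0: (2, -3) → (2, 3); (-2, 5) → (-2, -5); (-2, -5) → (-2, 5)
T2 rotate counter-clockwise with cos θ = 4/5, sin θ = -3/5: (2, 3) → (17/5, 6/5); (-2, -5) → (-23/5, -14/5); (-2, 5) → (7/5, 26/5)
T3 rotate counter-clockwise with cos θ = -12/13, sin θ = -5/13: (17/5, 6/5) → (-174/65, -157/65); (-23/5, -14/5) → (206/65, 283/65); (7/5, 26/5) → (46/65, -347/65)
T4 translate by (-2, -6): (-174/65, -157/65) → (-304/65, -547/65); (206/65, 283/65) → (76/65, -107/65); (46/65, -347/65) → (-84/65, -737/65)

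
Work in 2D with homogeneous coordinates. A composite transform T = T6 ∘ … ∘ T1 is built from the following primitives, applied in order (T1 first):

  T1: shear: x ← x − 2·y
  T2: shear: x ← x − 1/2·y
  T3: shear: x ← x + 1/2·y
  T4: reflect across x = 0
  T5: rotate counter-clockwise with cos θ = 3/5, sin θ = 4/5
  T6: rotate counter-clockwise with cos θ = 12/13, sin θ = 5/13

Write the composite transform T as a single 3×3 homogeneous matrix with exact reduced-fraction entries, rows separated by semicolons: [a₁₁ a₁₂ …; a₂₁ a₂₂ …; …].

T = [-16/65 -31/65 0; -63/65 142/65 0; 0 0 1]

T1 = [1 -2 0; 0 1 0; 0 0 1]
T2·T1 = [1 -5/2 0; 0 1 0; 0 0 1]
T3·…·T1 = [1 -2 0; 0 1 0; 0 0 1]
T4·…·T1 = [-1 2 0; 0 1 0; 0 0 1]
T5·…·T1 = [-3/5 2/5 0; -4/5 11/5 0; 0 0 1]
T6·…·T1 = [-16/65 -31/65 0; -63/65 142/65 0; 0 0 1]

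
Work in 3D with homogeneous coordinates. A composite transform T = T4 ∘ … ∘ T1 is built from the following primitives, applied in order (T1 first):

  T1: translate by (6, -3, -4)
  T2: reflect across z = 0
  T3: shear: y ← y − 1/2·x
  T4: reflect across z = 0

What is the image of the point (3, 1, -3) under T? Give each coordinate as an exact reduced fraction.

T1 translate by (6, -3, -4): (3, 1, -3) → (9, -2, -7)
T2 reflect across z = 0: (9, -2, -7) → (9, -2, 7)
T3 shear: y ← y − 1/2·x: (9, -2, 7) → (9, -13/2, 7)
T4 reflect across z = 0: (9, -13/2, 7) → (9, -13/2, -7)

T(p) = (9, -13/2, -7)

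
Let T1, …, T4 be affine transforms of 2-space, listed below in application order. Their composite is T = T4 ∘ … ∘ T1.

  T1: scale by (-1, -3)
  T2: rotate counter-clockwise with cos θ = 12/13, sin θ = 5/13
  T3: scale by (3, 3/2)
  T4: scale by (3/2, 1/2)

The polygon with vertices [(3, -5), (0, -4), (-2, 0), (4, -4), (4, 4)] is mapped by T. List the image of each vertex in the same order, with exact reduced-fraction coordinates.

image vertices: (-999/26, 495/52), (-270/13, 108/13), (108/13, 15/26), (-486/13, 93/13), (54/13, -123/13)

T1 scale by (-1, -3): (3, -5) → (-3, 15); (0, -4) → (0, 12); (-2, 0) → (2, 0); (4, -4) → (-4, 12); (4, 4) → (-4, -12)
T2 rotate counter-clockwise with cos θ = 12/13, sin θ = 5/13: (-3, 15) → (-111/13, 165/13); (0, 12) → (-60/13, 144/13); (2, 0) → (24/13, 10/13); (-4, 12) → (-108/13, 124/13); (-4, -12) → (12/13, -164/13)
T3 scale by (3, 3/2): (-111/13, 165/13) → (-333/13, 495/26); (-60/13, 144/13) → (-180/13, 216/13); (24/13, 10/13) → (72/13, 15/13); (-108/13, 124/13) → (-324/13, 186/13); (12/13, -164/13) → (36/13, -246/13)
T4 scale by (3/2, 1/2): (-333/13, 495/26) → (-999/26, 495/52); (-180/13, 216/13) → (-270/13, 108/13); (72/13, 15/13) → (108/13, 15/26); (-324/13, 186/13) → (-486/13, 93/13); (36/13, -246/13) → (54/13, -123/13)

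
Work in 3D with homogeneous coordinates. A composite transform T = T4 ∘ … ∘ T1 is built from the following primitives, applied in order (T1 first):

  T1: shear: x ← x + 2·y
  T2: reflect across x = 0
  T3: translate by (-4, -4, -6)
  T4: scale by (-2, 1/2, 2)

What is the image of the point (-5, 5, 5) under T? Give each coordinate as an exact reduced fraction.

T1 shear: x ← x + 2·y: (-5, 5, 5) → (5, 5, 5)
T2 reflect across x = 0: (5, 5, 5) → (-5, 5, 5)
T3 translate by (-4, -4, -6): (-5, 5, 5) → (-9, 1, -1)
T4 scale by (-2, 1/2, 2): (-9, 1, -1) → (18, 1/2, -2)

T(p) = (18, 1/2, -2)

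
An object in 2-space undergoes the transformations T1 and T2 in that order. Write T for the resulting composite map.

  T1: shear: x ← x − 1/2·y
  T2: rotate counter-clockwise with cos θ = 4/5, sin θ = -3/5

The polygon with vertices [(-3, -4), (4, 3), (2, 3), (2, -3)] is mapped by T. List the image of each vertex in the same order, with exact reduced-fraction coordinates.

T1 shear: x ← x − 1/2·y: (-3, -4) → (-1, -4); (4, 3) → (5/2, 3); (2, 3) → (1/2, 3); (2, -3) → (7/2, -3)
T2 rotate counter-clockwise with cos θ = 4/5, sin θ = -3/5: (-1, -4) → (-16/5, -13/5); (5/2, 3) → (19/5, 9/10); (1/2, 3) → (11/5, 21/10); (7/2, -3) → (1, -9/2)

image vertices: (-16/5, -13/5), (19/5, 9/10), (11/5, 21/10), (1, -9/2)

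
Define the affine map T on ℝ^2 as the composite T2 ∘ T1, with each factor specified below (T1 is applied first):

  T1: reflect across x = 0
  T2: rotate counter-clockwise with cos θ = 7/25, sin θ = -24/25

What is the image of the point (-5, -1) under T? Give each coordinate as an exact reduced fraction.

T(p) = (11/25, -127/25)

T1 reflect across x = 0: (-5, -1) → (5, -1)
T2 rotate counter-clockwise with cos θ = 7/25, sin θ = -24/25: (5, -1) → (11/25, -127/25)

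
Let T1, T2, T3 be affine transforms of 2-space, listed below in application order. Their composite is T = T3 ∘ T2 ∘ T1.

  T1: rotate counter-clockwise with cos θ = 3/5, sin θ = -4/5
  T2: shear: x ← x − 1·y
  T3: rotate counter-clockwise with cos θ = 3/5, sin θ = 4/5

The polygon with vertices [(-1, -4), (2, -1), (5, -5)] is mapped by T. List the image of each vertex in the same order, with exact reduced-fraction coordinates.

T1 rotate counter-clockwise with cos θ = 3/5, sin θ = -4/5: (-1, -4) → (-19/5, -8/5); (2, -1) → (2/5, -11/5); (5, -5) → (-1, -7)
T2 shear: x ← x − 1·y: (-19/5, -8/5) → (-11/5, -8/5); (2/5, -11/5) → (13/5, -11/5); (-1, -7) → (6, -7)
T3 rotate counter-clockwise with cos θ = 3/5, sin θ = 4/5: (-11/5, -8/5) → (-1/25, -68/25); (13/5, -11/5) → (83/25, 19/25); (6, -7) → (46/5, 3/5)

image vertices: (-1/25, -68/25), (83/25, 19/25), (46/5, 3/5)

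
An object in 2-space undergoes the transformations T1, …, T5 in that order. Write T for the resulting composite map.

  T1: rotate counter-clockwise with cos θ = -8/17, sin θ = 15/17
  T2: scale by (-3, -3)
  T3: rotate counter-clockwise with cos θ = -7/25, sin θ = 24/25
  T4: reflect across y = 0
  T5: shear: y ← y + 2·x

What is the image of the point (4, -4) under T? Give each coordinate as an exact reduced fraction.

T1 rotate counter-clockwise with cos θ = -8/17, sin θ = 15/17: (4, -4) → (28/17, 92/17)
T2 scale by (-3, -3): (28/17, 92/17) → (-84/17, -276/17)
T3 rotate counter-clockwise with cos θ = -7/25, sin θ = 24/25: (-84/17, -276/17) → (7212/425, -84/425)
T4 reflect across y = 0: (7212/425, -84/425) → (7212/425, 84/425)
T5 shear: y ← y + 2·x: (7212/425, 84/425) → (7212/425, 14508/425)

T(p) = (7212/425, 14508/425)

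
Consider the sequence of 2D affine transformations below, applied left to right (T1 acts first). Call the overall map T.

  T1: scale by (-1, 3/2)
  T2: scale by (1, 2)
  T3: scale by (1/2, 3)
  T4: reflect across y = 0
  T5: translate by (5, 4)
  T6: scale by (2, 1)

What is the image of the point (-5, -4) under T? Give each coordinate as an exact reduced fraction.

T(p) = (15, 40)

T1 scale by (-1, 3/2): (-5, -4) → (5, -6)
T2 scale by (1, 2): (5, -6) → (5, -12)
T3 scale by (1/2, 3): (5, -12) → (5/2, -36)
T4 reflect across y = 0: (5/2, -36) → (5/2, 36)
T5 translate by (5, 4): (5/2, 36) → (15/2, 40)
T6 scale by (2, 1): (15/2, 40) → (15, 40)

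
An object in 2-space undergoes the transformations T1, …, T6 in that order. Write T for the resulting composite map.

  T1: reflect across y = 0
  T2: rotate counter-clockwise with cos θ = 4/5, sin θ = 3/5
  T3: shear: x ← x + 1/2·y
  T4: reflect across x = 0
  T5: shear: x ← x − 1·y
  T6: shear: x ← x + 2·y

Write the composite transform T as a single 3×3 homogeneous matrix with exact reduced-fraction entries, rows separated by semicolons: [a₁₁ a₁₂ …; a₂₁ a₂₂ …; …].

T = [-1/2 -1 0; 3/5 -4/5 0; 0 0 1]

T1 = [1 0 0; 0 -1 0; 0 0 1]
T2·T1 = [4/5 3/5 0; 3/5 -4/5 0; 0 0 1]
T3·…·T1 = [11/10 1/5 0; 3/5 -4/5 0; 0 0 1]
T4·…·T1 = [-11/10 -1/5 0; 3/5 -4/5 0; 0 0 1]
T5·…·T1 = [-17/10 3/5 0; 3/5 -4/5 0; 0 0 1]
T6·…·T1 = [-1/2 -1 0; 3/5 -4/5 0; 0 0 1]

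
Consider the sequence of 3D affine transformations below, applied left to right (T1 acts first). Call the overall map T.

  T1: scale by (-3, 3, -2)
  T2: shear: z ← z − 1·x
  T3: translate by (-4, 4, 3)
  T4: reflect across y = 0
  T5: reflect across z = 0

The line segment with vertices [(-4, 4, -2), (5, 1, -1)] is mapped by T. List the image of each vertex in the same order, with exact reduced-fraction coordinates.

T1 scale by (-3, 3, -2): (-4, 4, -2) → (12, 12, 4); (5, 1, -1) → (-15, 3, 2)
T2 shear: z ← z − 1·x: (12, 12, 4) → (12, 12, -8); (-15, 3, 2) → (-15, 3, 17)
T3 translate by (-4, 4, 3): (12, 12, -8) → (8, 16, -5); (-15, 3, 17) → (-19, 7, 20)
T4 reflect across y = 0: (8, 16, -5) → (8, -16, -5); (-19, 7, 20) → (-19, -7, 20)
T5 reflect across z = 0: (8, -16, -5) → (8, -16, 5); (-19, -7, 20) → (-19, -7, -20)

image vertices: (8, -16, 5), (-19, -7, -20)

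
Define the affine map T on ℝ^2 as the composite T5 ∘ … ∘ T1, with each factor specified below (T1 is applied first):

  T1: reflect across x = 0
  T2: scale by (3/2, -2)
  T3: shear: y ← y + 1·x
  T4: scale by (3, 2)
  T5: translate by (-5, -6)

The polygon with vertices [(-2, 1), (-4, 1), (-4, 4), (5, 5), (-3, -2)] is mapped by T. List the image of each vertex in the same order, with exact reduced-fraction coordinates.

T1 reflect across x = 0: (-2, 1) → (2, 1); (-4, 1) → (4, 1); (-4, 4) → (4, 4); (5, 5) → (-5, 5); (-3, -2) → (3, -2)
T2 scale by (3/2, -2): (2, 1) → (3, -2); (4, 1) → (6, -2); (4, 4) → (6, -8); (-5, 5) → (-15/2, -10); (3, -2) → (9/2, 4)
T3 shear: y ← y + 1·x: (3, -2) → (3, 1); (6, -2) → (6, 4); (6, -8) → (6, -2); (-15/2, -10) → (-15/2, -35/2); (9/2, 4) → (9/2, 17/2)
T4 scale by (3, 2): (3, 1) → (9, 2); (6, 4) → (18, 8); (6, -2) → (18, -4); (-15/2, -35/2) → (-45/2, -35); (9/2, 17/2) → (27/2, 17)
T5 translate by (-5, -6): (9, 2) → (4, -4); (18, 8) → (13, 2); (18, -4) → (13, -10); (-45/2, -35) → (-55/2, -41); (27/2, 17) → (17/2, 11)

image vertices: (4, -4), (13, 2), (13, -10), (-55/2, -41), (17/2, 11)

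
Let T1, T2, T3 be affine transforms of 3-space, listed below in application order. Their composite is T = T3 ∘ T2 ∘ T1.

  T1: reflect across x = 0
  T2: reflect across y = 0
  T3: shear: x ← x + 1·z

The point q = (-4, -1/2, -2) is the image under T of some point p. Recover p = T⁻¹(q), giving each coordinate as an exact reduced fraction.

T1 = [-1 0 0 0; 0 1 0 0; 0 0 1 0; 0 0 0 1]
T2·T1 = [-1 0 0 0; 0 -1 0 0; 0 0 1 0; 0 0 0 1]
T3·…·T1 = [-1 0 1 0; 0 -1 0 0; 0 0 1 0; 0 0 0 1]
det M = 1; M⁻¹ = [-1 0 1 0; 0 -1 0 0; 0 0 1 0; 0 0 0 1]
M⁻¹ · (-4, -1/2, -2)ᵀ = (2, 1/2, -2)ᵀ

p = (2, 1/2, -2)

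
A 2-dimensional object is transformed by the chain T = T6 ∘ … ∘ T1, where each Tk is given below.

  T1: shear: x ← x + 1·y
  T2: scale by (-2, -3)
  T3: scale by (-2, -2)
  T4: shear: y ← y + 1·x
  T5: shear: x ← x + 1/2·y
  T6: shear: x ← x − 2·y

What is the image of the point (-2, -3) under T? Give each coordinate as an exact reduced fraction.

T1 shear: x ← x + 1·y: (-2, -3) → (-5, -3)
T2 scale by (-2, -3): (-5, -3) → (10, 9)
T3 scale by (-2, -2): (10, 9) → (-20, -18)
T4 shear: y ← y + 1·x: (-20, -18) → (-20, -38)
T5 shear: x ← x + 1/2·y: (-20, -38) → (-39, -38)
T6 shear: x ← x − 2·y: (-39, -38) → (37, -38)

T(p) = (37, -38)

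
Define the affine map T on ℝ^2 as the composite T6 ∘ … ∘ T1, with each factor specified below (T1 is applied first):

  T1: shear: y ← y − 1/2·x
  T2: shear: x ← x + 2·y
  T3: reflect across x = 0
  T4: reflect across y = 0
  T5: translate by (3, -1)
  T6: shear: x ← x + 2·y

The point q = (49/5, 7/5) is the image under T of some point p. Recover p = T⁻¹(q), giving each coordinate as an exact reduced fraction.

p = (4/5, -2)

T1 = [1 0 0; -1/2 1 0; 0 0 1]
T2·T1 = [0 2 0; -1/2 1 0; 0 0 1]
T3·…·T1 = [0 -2 0; -1/2 1 0; 0 0 1]
T4·…·T1 = [0 -2 0; 1/2 -1 0; 0 0 1]
T5·…·T1 = [0 -2 3; 1/2 -1 -1; 0 0 1]
T6·…·T1 = [1 -4 1; 1/2 -1 -1; 0 0 1]
det M = 1; M⁻¹ = [-1 4 5; -1/2 1 3/2; 0 0 1]
M⁻¹ · (49/5, 7/5)ᵀ = (4/5, -2)ᵀ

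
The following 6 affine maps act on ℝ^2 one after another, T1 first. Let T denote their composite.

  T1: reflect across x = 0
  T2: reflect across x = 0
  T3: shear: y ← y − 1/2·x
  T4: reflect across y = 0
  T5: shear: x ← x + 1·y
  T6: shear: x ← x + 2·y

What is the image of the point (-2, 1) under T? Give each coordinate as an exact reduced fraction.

T(p) = (-8, -2)

T1 reflect across x = 0: (-2, 1) → (2, 1)
T2 reflect across x = 0: (2, 1) → (-2, 1)
T3 shear: y ← y − 1/2·x: (-2, 1) → (-2, 2)
T4 reflect across y = 0: (-2, 2) → (-2, -2)
T5 shear: x ← x + 1·y: (-2, -2) → (-4, -2)
T6 shear: x ← x + 2·y: (-4, -2) → (-8, -2)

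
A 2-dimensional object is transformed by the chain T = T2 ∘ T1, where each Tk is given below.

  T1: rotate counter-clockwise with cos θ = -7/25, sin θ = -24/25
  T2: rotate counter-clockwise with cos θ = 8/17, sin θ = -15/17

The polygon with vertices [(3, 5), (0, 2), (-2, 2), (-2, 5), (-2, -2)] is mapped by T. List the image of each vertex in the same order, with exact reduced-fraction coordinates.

image vertices: (-813/425, -2341/425), (174/425, -832/425), (1006/425, -658/425), (1267/425, -1906/425), (658/425, 1006/425)

T1 rotate counter-clockwise with cos θ = -7/25, sin θ = -24/25: (3, 5) → (99/25, -107/25); (0, 2) → (48/25, -14/25); (-2, 2) → (62/25, 34/25); (-2, 5) → (134/25, 13/25); (-2, -2) → (-34/25, 62/25)
T2 rotate counter-clockwise with cos θ = 8/17, sin θ = -15/17: (99/25, -107/25) → (-813/425, -2341/425); (48/25, -14/25) → (174/425, -832/425); (62/25, 34/25) → (1006/425, -658/425); (134/25, 13/25) → (1267/425, -1906/425); (-34/25, 62/25) → (658/425, 1006/425)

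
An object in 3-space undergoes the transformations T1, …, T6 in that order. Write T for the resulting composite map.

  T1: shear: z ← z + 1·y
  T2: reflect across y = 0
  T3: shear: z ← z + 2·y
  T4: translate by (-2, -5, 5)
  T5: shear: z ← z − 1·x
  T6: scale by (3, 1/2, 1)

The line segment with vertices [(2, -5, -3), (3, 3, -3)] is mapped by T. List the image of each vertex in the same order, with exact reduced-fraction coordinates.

image vertices: (0, 0, 7), (3, -4, -2)

T1 shear: z ← z + 1·y: (2, -5, -3) → (2, -5, -8); (3, 3, -3) → (3, 3, 0)
T2 reflect across y = 0: (2, -5, -8) → (2, 5, -8); (3, 3, 0) → (3, -3, 0)
T3 shear: z ← z + 2·y: (2, 5, -8) → (2, 5, 2); (3, -3, 0) → (3, -3, -6)
T4 translate by (-2, -5, 5): (2, 5, 2) → (0, 0, 7); (3, -3, -6) → (1, -8, -1)
T5 shear: z ← z − 1·x: (0, 0, 7) → (0, 0, 7); (1, -8, -1) → (1, -8, -2)
T6 scale by (3, 1/2, 1): (0, 0, 7) → (0, 0, 7); (1, -8, -2) → (3, -4, -2)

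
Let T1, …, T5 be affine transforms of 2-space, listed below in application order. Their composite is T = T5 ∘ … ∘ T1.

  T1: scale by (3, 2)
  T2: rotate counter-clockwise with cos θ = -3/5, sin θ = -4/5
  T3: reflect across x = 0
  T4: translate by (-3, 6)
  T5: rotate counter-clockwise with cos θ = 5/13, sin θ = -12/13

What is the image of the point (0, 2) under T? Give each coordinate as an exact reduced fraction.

T1 scale by (3, 2): (0, 2) → (0, 4)
T2 rotate counter-clockwise with cos θ = -3/5, sin θ = -4/5: (0, 4) → (16/5, -12/5)
T3 reflect across x = 0: (16/5, -12/5) → (-16/5, -12/5)
T4 translate by (-3, 6): (-16/5, -12/5) → (-31/5, 18/5)
T5 rotate counter-clockwise with cos θ = 5/13, sin θ = -12/13: (-31/5, 18/5) → (61/65, 462/65)

T(p) = (61/65, 462/65)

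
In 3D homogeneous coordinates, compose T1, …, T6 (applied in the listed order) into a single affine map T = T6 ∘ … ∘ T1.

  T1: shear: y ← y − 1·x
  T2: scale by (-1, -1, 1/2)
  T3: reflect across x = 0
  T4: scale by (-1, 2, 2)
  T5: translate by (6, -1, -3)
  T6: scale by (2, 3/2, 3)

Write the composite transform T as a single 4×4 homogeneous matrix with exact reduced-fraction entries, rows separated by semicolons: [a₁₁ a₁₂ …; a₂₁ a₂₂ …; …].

T1 = [1 0 0 0; -1 1 0 0; 0 0 1 0; 0 0 0 1]
T2·T1 = [-1 0 0 0; 1 -1 0 0; 0 0 1/2 0; 0 0 0 1]
T3·…·T1 = [1 0 0 0; 1 -1 0 0; 0 0 1/2 0; 0 0 0 1]
T4·…·T1 = [-1 0 0 0; 2 -2 0 0; 0 0 1 0; 0 0 0 1]
T5·…·T1 = [-1 0 0 6; 2 -2 0 -1; 0 0 1 -3; 0 0 0 1]
T6·…·T1 = [-2 0 0 12; 3 -3 0 -3/2; 0 0 3 -9; 0 0 0 1]

T = [-2 0 0 12; 3 -3 0 -3/2; 0 0 3 -9; 0 0 0 1]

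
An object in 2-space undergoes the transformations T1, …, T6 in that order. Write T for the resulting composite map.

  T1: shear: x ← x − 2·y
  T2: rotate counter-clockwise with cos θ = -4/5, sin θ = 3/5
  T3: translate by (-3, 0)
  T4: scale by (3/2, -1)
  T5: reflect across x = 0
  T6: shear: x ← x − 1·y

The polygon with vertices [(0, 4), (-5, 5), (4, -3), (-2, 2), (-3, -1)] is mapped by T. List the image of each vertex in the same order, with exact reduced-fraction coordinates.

image vertices: (-19/2, 8), (-22, 13), (111/5, -42/5), (-61/10, 26/5), (13/5, -1/5)

T1 shear: x ← x − 2·y: (0, 4) → (-8, 4); (-5, 5) → (-15, 5); (4, -3) → (10, -3); (-2, 2) → (-6, 2); (-3, -1) → (-1, -1)
T2 rotate counter-clockwise with cos θ = -4/5, sin θ = 3/5: (-8, 4) → (4, -8); (-15, 5) → (9, -13); (10, -3) → (-31/5, 42/5); (-6, 2) → (18/5, -26/5); (-1, -1) → (7/5, 1/5)
T3 translate by (-3, 0): (4, -8) → (1, -8); (9, -13) → (6, -13); (-31/5, 42/5) → (-46/5, 42/5); (18/5, -26/5) → (3/5, -26/5); (7/5, 1/5) → (-8/5, 1/5)
T4 scale by (3/2, -1): (1, -8) → (3/2, 8); (6, -13) → (9, 13); (-46/5, 42/5) → (-69/5, -42/5); (3/5, -26/5) → (9/10, 26/5); (-8/5, 1/5) → (-12/5, -1/5)
T5 reflect across x = 0: (3/2, 8) → (-3/2, 8); (9, 13) → (-9, 13); (-69/5, -42/5) → (69/5, -42/5); (9/10, 26/5) → (-9/10, 26/5); (-12/5, -1/5) → (12/5, -1/5)
T6 shear: x ← x − 1·y: (-3/2, 8) → (-19/2, 8); (-9, 13) → (-22, 13); (69/5, -42/5) → (111/5, -42/5); (-9/10, 26/5) → (-61/10, 26/5); (12/5, -1/5) → (13/5, -1/5)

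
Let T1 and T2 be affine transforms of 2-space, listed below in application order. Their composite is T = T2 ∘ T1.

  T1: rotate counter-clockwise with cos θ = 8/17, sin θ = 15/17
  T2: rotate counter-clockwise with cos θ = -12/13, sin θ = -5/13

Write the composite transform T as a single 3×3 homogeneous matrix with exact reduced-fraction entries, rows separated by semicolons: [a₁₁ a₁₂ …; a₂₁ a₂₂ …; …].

T = [-21/221 220/221 0; -220/221 -21/221 0; 0 0 1]

T1 = [8/17 -15/17 0; 15/17 8/17 0; 0 0 1]
T2·T1 = [-21/221 220/221 0; -220/221 -21/221 0; 0 0 1]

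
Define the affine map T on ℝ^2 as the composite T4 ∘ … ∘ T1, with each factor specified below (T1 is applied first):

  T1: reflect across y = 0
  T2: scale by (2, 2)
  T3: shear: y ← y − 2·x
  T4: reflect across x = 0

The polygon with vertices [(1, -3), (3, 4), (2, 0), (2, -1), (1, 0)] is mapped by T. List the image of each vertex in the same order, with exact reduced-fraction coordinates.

T1 reflect across y = 0: (1, -3) → (1, 3); (3, 4) → (3, -4); (2, 0) → (2, 0); (2, -1) → (2, 1); (1, 0) → (1, 0)
T2 scale by (2, 2): (1, 3) → (2, 6); (3, -4) → (6, -8); (2, 0) → (4, 0); (2, 1) → (4, 2); (1, 0) → (2, 0)
T3 shear: y ← y − 2·x: (2, 6) → (2, 2); (6, -8) → (6, -20); (4, 0) → (4, -8); (4, 2) → (4, -6); (2, 0) → (2, -4)
T4 reflect across x = 0: (2, 2) → (-2, 2); (6, -20) → (-6, -20); (4, -8) → (-4, -8); (4, -6) → (-4, -6); (2, -4) → (-2, -4)

image vertices: (-2, 2), (-6, -20), (-4, -8), (-4, -6), (-2, -4)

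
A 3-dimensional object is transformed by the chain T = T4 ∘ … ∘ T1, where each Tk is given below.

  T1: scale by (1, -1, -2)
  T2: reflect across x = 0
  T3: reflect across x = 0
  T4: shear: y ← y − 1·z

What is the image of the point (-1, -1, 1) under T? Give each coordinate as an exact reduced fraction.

T1 scale by (1, -1, -2): (-1, -1, 1) → (-1, 1, -2)
T2 reflect across x = 0: (-1, 1, -2) → (1, 1, -2)
T3 reflect across x = 0: (1, 1, -2) → (-1, 1, -2)
T4 shear: y ← y − 1·z: (-1, 1, -2) → (-1, 3, -2)

T(p) = (-1, 3, -2)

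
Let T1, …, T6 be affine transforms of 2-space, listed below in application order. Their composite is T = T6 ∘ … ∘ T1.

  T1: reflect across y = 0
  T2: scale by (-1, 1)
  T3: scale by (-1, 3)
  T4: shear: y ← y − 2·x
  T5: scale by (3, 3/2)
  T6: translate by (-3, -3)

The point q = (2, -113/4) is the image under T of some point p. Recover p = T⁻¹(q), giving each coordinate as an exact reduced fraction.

T1 = [1 0 0; 0 -1 0; 0 0 1]
T2·T1 = [-1 0 0; 0 -1 0; 0 0 1]
T3·…·T1 = [1 0 0; 0 -3 0; 0 0 1]
T4·…·T1 = [1 0 0; -2 -3 0; 0 0 1]
T5·…·T1 = [3 0 0; -3 -9/2 0; 0 0 1]
T6·…·T1 = [3 0 -3; -3 -9/2 -3; 0 0 1]
det M = -27/2; M⁻¹ = [1/3 0 1; -2/9 -2/9 -4/3; 0 0 1]
M⁻¹ · (2, -113/4)ᵀ = (5/3, 9/2)ᵀ

p = (5/3, 9/2)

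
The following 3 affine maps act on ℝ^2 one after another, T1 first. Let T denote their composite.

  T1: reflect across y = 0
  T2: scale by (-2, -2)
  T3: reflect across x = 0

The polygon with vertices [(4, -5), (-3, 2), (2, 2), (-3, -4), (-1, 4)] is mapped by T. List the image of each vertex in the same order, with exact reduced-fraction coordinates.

T1 reflect across y = 0: (4, -5) → (4, 5); (-3, 2) → (-3, -2); (2, 2) → (2, -2); (-3, -4) → (-3, 4); (-1, 4) → (-1, -4)
T2 scale by (-2, -2): (4, 5) → (-8, -10); (-3, -2) → (6, 4); (2, -2) → (-4, 4); (-3, 4) → (6, -8); (-1, -4) → (2, 8)
T3 reflect across x = 0: (-8, -10) → (8, -10); (6, 4) → (-6, 4); (-4, 4) → (4, 4); (6, -8) → (-6, -8); (2, 8) → (-2, 8)

image vertices: (8, -10), (-6, 4), (4, 4), (-6, -8), (-2, 8)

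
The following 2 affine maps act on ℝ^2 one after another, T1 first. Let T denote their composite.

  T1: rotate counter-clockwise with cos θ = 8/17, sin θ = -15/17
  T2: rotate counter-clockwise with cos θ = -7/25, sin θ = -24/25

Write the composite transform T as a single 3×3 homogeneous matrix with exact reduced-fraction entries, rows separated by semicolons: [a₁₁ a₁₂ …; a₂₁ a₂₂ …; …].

T = [-416/425 87/425 0; -87/425 -416/425 0; 0 0 1]

T1 = [8/17 15/17 0; -15/17 8/17 0; 0 0 1]
T2·T1 = [-416/425 87/425 0; -87/425 -416/425 0; 0 0 1]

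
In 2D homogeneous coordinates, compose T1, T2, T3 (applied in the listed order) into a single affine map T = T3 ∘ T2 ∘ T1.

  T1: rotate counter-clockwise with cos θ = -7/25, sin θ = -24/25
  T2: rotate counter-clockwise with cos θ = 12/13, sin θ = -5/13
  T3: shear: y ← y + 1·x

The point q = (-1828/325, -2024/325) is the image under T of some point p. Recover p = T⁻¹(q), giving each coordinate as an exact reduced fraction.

T1 = [-7/25 24/25 0; -24/25 -7/25 0; 0 0 1]
T2·T1 = [-204/325 253/325 0; -253/325 -204/325 0; 0 0 1]
T3·…·T1 = [-204/325 253/325 0; -457/325 49/325 0; 0 0 1]
det M = 1; M⁻¹ = [49/325 -253/325 0; 457/325 -204/325 0; 0 0 1]
M⁻¹ · (-1828/325, -2024/325)ᵀ = (4, -4)ᵀ

p = (4, -4)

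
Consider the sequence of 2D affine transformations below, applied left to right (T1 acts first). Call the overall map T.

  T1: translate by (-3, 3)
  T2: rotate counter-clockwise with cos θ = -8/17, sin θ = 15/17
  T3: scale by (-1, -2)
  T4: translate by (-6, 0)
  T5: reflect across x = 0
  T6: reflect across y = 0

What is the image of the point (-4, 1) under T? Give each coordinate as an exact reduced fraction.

T1 translate by (-3, 3): (-4, 1) → (-7, 4)
T2 rotate counter-clockwise with cos θ = -8/17, sin θ = 15/17: (-7, 4) → (-4/17, -137/17)
T3 scale by (-1, -2): (-4/17, -137/17) → (4/17, 274/17)
T4 translate by (-6, 0): (4/17, 274/17) → (-98/17, 274/17)
T5 reflect across x = 0: (-98/17, 274/17) → (98/17, 274/17)
T6 reflect across y = 0: (98/17, 274/17) → (98/17, -274/17)

T(p) = (98/17, -274/17)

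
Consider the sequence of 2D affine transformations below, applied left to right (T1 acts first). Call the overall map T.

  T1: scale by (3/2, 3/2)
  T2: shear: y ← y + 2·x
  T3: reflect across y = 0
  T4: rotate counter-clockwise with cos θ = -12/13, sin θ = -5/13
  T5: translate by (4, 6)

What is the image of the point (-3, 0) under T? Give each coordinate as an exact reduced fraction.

T1 scale by (3/2, 3/2): (-3, 0) → (-9/2, 0)
T2 shear: y ← y + 2·x: (-9/2, 0) → (-9/2, -9)
T3 reflect across y = 0: (-9/2, -9) → (-9/2, 9)
T4 rotate counter-clockwise with cos θ = -12/13, sin θ = -5/13: (-9/2, 9) → (99/13, -171/26)
T5 translate by (4, 6): (99/13, -171/26) → (151/13, -15/26)

T(p) = (151/13, -15/26)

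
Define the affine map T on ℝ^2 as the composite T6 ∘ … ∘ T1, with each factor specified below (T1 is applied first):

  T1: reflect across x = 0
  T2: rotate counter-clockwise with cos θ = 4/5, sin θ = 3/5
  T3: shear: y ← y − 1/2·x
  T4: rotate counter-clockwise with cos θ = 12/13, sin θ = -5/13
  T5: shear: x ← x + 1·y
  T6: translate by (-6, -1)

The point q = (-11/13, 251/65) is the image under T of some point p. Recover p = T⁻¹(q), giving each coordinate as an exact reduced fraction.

p = (-1, 4)

T1 = [-1 0 0; 0 1 0; 0 0 1]
T2·T1 = [-4/5 -3/5 0; -3/5 4/5 0; 0 0 1]
T3·…·T1 = [-4/5 -3/5 0; -1/5 11/10 0; 0 0 1]
T4·…·T1 = [-53/65 -17/130 0; 8/65 81/65 0; 0 0 1]
T5·…·T1 = [-9/13 29/26 0; 8/65 81/65 0; 0 0 1]
T6·…·T1 = [-9/13 29/26 -6; 8/65 81/65 -1; 0 0 1]
det M = -1; M⁻¹ = [-81/65 29/26 -827/130; 8/65 9/13 93/65; 0 0 1]
M⁻¹ · (-11/13, 251/65)ᵀ = (-1, 4)ᵀ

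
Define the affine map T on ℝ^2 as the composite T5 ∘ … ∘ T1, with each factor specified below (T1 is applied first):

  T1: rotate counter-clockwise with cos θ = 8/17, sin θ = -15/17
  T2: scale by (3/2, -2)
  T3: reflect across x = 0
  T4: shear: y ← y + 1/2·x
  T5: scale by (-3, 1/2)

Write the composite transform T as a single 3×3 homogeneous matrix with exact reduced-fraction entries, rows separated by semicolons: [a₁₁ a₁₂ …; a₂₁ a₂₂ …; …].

T = [36/17 135/34 0; 12/17 -109/136 0; 0 0 1]

T1 = [8/17 15/17 0; -15/17 8/17 0; 0 0 1]
T2·T1 = [12/17 45/34 0; 30/17 -16/17 0; 0 0 1]
T3·…·T1 = [-12/17 -45/34 0; 30/17 -16/17 0; 0 0 1]
T4·…·T1 = [-12/17 -45/34 0; 24/17 -109/68 0; 0 0 1]
T5·…·T1 = [36/17 135/34 0; 12/17 -109/136 0; 0 0 1]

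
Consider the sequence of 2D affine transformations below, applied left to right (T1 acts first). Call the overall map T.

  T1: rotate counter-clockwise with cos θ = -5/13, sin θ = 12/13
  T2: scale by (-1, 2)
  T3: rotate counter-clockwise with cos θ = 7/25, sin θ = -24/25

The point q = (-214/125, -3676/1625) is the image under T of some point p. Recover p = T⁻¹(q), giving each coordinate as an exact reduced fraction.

T1 = [-5/13 -12/13 0; 12/13 -5/13 0; 0 0 1]
T2·T1 = [5/13 12/13 0; 24/13 -10/13 0; 0 0 1]
T3·…·T1 = [47/25 -12/25 0; 48/325 -358/325 0; 0 0 1]
det M = -2; M⁻¹ = [179/325 -6/25 0; 24/325 -47/50 0; 0 0 1]
M⁻¹ · (-214/125, -3676/1625)ᵀ = (-2/5, 2)ᵀ

p = (-2/5, 2)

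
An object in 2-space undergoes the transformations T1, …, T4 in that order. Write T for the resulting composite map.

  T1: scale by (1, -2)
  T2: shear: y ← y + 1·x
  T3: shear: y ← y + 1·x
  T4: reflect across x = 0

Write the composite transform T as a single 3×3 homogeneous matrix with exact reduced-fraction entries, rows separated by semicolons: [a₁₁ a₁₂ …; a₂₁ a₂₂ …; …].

T1 = [1 0 0; 0 -2 0; 0 0 1]
T2·T1 = [1 0 0; 1 -2 0; 0 0 1]
T3·…·T1 = [1 0 0; 2 -2 0; 0 0 1]
T4·…·T1 = [-1 0 0; 2 -2 0; 0 0 1]

T = [-1 0 0; 2 -2 0; 0 0 1]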